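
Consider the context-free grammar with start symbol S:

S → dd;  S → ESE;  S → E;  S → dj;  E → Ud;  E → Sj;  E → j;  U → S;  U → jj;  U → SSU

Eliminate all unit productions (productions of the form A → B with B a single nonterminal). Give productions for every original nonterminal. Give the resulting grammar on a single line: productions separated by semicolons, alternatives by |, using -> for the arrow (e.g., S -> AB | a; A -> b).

Unit productions: S->E, U->S.
Unit pairs (A ⇒* B via units): (S,E), (U,E), (U,S).
S: inherits non-unit rules of {E, S} → ESE | Sj | Ud | dd | dj | j.
E: inherits non-unit rules of {E} → Sj | Ud | j.
U: inherits non-unit rules of {E, S, U} → ESE | SSU | Sj | Ud | dd | dj | j | jj.

S -> j | Sj | Ud | dd | dj | ESE; E -> j | Sj | Ud; U -> j | Sj | Ud | dd | dj | jj | ESE | SSU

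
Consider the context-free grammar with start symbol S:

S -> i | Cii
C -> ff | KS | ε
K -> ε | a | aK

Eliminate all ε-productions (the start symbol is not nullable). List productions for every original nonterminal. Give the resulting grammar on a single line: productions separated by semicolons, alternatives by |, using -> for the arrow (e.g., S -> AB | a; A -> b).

Nullable set: {C, K}.
S -> Cii: C nullable, giving Cii | ii.
Drop C -> ε.
C -> KS: K nullable, giving KS | S.
Drop K -> ε.
K -> aK: K nullable, giving a | aK.
Unchanged (no nullable symbols): S -> i; C -> ff; K -> a.

S -> i | ii | Cii; C -> S | KS | ff; K -> a | aK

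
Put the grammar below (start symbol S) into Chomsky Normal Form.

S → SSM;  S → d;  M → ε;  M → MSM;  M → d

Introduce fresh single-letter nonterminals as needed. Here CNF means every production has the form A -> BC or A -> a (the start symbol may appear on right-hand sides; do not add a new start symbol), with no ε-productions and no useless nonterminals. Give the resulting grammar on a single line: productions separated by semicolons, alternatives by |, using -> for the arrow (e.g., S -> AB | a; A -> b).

S -> d | SC | SS; A -> SM; B -> SM; C -> SM; M -> d | MA | MS | SB | SM | SS

Nullable: {M}; after ε-elimination: S -> d | SS | SSM; M -> S | d | MS | SM | MSM.
After unit-elimination: S -> d | SS | SSM; M -> d | MS | SM | SS | MSM | SSM.
BIN: M -> MSM becomes M -> MA, A -> SM; M -> SSM becomes M -> SB, B -> SM; S -> SSM becomes S -> SC, C -> SM.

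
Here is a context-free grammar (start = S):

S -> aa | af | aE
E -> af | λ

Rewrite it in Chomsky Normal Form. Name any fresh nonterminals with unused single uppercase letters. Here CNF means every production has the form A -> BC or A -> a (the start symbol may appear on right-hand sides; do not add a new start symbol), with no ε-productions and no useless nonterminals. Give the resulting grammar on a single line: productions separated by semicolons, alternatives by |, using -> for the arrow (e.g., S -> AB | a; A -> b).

S -> a | AA | AB | AE; A -> a; B -> f; E -> AB

Nullable: {E}; after ε-elimination: S -> a | aE | aa | af; E -> af.
No unit productions to eliminate.
TERM: introduce A -> a, B -> f and substitute in every rule of length ≥2.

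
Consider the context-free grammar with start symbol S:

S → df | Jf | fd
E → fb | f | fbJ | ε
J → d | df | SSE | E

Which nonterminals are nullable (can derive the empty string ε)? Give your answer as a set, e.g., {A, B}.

Directly nullable (have an ε-rule): {E}.
J is nullable via J -> E (every symbol on the right is already known nullable).
Not nullable: S — each has a terminal in every rule's right-hand side or depends on a non-nullable symbol.

{E, J}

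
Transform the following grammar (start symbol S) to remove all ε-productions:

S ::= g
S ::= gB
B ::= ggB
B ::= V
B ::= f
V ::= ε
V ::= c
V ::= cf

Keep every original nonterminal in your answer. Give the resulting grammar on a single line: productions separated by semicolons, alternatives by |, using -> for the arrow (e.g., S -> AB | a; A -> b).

Nullable set: {B, V}.
S -> gB: B nullable, giving g | gB.
B -> V: V nullable, giving V.
B -> ggB: B nullable, giving gg | ggB.
Drop V -> ε.
Unchanged (no nullable symbols): S -> g; B -> f; V -> c; V -> cf.

S -> g | gB; B -> V | f | gg | ggB; V -> c | cf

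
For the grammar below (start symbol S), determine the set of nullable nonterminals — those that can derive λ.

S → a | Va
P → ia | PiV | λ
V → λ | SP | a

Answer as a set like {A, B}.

{P, V}

Directly nullable (have an ε-rule): {P, V}.
Not nullable: S — each has a terminal in every rule's right-hand side or depends on a non-nullable symbol.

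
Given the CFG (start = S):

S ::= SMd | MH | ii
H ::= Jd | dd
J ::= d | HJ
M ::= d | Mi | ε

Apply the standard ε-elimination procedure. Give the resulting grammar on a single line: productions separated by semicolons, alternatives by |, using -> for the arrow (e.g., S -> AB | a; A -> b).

S -> H | MH | Sd | ii | SMd; H -> Jd | dd; J -> d | HJ; M -> d | i | Mi

Nullable set: {M}.
S -> MH: M nullable, giving H | MH.
S -> SMd: M nullable, giving SMd | Sd.
Drop M -> ε.
M -> Mi: M nullable, giving Mi | i.
Unchanged (no nullable symbols): S -> ii; H -> Jd; H -> dd; J -> HJ; J -> d; M -> d.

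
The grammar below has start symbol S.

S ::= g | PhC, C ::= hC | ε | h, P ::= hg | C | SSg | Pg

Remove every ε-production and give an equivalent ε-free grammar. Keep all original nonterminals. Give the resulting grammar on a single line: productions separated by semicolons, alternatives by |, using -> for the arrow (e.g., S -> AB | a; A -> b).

S -> g | h | Ph | hC | PhC; C -> h | hC; P -> C | g | Pg | hg | SSg

Nullable set: {C, P}.
S -> PhC: P, C nullable, giving Ph | PhC | h | hC.
Drop C -> ε.
C -> hC: C nullable, giving h | hC.
P -> C: C nullable, giving C.
P -> Pg: P nullable, giving Pg | g.
Unchanged (no nullable symbols): S -> g; C -> h; P -> SSg; P -> hg.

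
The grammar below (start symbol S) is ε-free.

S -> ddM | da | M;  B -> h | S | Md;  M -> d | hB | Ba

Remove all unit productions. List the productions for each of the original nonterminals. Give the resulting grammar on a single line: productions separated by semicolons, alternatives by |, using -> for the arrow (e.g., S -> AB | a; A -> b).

Unit productions: B->S, S->M.
Unit pairs (A ⇒* B via units): (B,M), (B,S), (S,M).
S: inherits non-unit rules of {M, S} → Ba | d | da | ddM | hB.
B: inherits non-unit rules of {B, M, S} → Ba | Md | d | da | ddM | h | hB.
M: inherits non-unit rules of {M} → Ba | d | hB.

S -> d | Ba | da | hB | ddM; B -> d | h | Ba | Md | da | hB | ddM; M -> d | Ba | hB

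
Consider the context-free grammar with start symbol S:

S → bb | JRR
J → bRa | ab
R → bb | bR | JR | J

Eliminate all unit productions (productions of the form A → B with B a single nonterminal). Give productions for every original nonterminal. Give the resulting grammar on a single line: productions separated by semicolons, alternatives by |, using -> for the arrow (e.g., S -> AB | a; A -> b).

S -> bb | JRR; J -> ab | bRa; R -> JR | ab | bR | bb | bRa

Unit productions: R->J.
Unit pairs (A ⇒* B via units): (R,J).
S: inherits non-unit rules of {S} → JRR | bb.
J: inherits non-unit rules of {J} → ab | bRa.
R: inherits non-unit rules of {J, R} → JR | ab | bR | bRa | bb.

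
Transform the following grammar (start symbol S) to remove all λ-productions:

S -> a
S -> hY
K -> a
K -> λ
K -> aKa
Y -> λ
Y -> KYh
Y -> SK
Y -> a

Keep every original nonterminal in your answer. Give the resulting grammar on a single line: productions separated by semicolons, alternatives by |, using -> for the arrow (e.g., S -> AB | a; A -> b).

Nullable set: {K, Y}.
S -> hY: Y nullable, giving h | hY.
Drop K -> λ.
K -> aKa: K nullable, giving aKa | aa.
Drop Y -> λ.
Y -> KYh: K, Y nullable, giving KYh | Kh | Yh | h.
Y -> SK: K nullable, giving S | SK.
Unchanged (no nullable symbols): S -> a; K -> a; Y -> a.

S -> a | h | hY; K -> a | aa | aKa; Y -> S | a | h | Kh | SK | Yh | KYh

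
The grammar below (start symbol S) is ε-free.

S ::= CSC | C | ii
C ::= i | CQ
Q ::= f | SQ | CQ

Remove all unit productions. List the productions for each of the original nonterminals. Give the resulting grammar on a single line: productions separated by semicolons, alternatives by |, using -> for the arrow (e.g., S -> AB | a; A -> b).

Unit productions: S->C.
Unit pairs (A ⇒* B via units): (S,C).
S: inherits non-unit rules of {C, S} → CQ | CSC | i | ii.
C: inherits non-unit rules of {C} → CQ | i.
Q: inherits non-unit rules of {Q} → CQ | SQ | f.

S -> i | CQ | ii | CSC; C -> i | CQ; Q -> f | CQ | SQ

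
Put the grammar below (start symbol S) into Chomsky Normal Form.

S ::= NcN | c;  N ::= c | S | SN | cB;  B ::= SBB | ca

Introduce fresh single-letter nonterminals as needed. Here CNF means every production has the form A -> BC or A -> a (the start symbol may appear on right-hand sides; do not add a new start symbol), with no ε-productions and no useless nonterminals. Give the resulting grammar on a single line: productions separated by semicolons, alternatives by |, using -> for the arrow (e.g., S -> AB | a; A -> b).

No ε-productions.
After unit-elimination: S -> c | NcN; B -> ca | SBB; N -> c | SN | cB | NcN.
TERM: introduce C -> a, A -> c and substitute in every rule of length ≥2.
BIN: B -> SBB becomes B -> SD, D -> BB; N -> NAN becomes N -> NE, E -> AN; S -> NAN becomes S -> NF, F -> AN.

S -> c | NF; A -> c; B -> AC | SD; C -> a; D -> BB; E -> AN; F -> AN; N -> c | AB | NE | SN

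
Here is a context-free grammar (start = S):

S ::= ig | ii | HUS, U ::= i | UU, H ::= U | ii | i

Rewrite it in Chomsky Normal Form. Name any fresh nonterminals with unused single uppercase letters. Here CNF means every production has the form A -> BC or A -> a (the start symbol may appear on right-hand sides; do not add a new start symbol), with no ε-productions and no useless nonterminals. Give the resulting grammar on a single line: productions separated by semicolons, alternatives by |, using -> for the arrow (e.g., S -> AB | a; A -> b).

S -> AA | AB | HC; A -> i; B -> g; C -> US; H -> i | AA | UU; U -> i | UU

No ε-productions.
After unit-elimination: S -> ig | ii | HUS; H -> i | UU | ii; U -> i | UU.
TERM: introduce B -> g, A -> i and substitute in every rule of length ≥2.
BIN: S -> HUS becomes S -> HC, C -> US.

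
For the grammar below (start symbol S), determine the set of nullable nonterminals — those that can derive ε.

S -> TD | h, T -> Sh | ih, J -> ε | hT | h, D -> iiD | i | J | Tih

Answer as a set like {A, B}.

{D, J}

Directly nullable (have an ε-rule): {J}.
D is nullable via D -> J (every symbol on the right is already known nullable).
Not nullable: S, T — each has a terminal in every rule's right-hand side or depends on a non-nullable symbol.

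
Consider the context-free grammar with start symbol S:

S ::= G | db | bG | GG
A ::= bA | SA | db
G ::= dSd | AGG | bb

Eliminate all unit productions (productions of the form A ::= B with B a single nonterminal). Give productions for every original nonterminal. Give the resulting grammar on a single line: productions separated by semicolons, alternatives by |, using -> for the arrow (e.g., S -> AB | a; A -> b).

S -> GG | bG | bb | db | AGG | dSd; A -> SA | bA | db; G -> bb | AGG | dSd

Unit productions: S->G.
Unit pairs (A ⇒* B via units): (S,G).
S: inherits non-unit rules of {G, S} → AGG | GG | bG | bb | dSd | db.
A: inherits non-unit rules of {A} → SA | bA | db.
G: inherits non-unit rules of {G} → AGG | bb | dSd.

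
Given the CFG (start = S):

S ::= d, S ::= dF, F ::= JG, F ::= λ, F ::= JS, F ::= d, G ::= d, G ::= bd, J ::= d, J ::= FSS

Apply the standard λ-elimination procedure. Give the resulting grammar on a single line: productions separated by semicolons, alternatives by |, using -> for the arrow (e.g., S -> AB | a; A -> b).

Nullable set: {F}.
S -> dF: F nullable, giving d | dF.
Drop F -> λ.
J -> FSS: F nullable, giving FSS | SS.
Unchanged (no nullable symbols): S -> d; F -> JG; F -> JS; F -> d; G -> bd; G -> d; J -> d.

S -> d | dF; F -> d | JG | JS; G -> d | bd; J -> d | SS | FSS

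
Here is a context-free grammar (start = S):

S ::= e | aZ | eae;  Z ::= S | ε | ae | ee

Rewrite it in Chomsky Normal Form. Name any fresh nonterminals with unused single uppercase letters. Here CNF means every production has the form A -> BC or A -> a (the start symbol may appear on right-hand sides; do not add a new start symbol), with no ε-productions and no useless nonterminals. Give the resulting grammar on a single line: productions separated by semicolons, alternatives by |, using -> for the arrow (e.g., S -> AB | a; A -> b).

S -> a | e | AZ | BC; A -> a; B -> e; C -> AB; D -> AB; Z -> a | e | AB | AZ | BB | BD

Nullable: {Z}; after ε-elimination: S -> a | e | aZ | eae; Z -> S | ae | ee.
After unit-elimination: S -> a | e | aZ | eae; Z -> a | e | aZ | ae | ee | eae.
TERM: introduce A -> a, B -> e and substitute in every rule of length ≥2.
BIN: S -> BAB becomes S -> BC, C -> AB; Z -> BAB becomes Z -> BD, D -> AB.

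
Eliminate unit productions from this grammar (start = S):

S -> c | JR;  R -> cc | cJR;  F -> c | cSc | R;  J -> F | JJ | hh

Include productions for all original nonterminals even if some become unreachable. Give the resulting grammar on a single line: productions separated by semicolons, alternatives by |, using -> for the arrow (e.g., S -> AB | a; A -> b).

S -> c | JR; F -> c | cc | cJR | cSc; J -> c | JJ | cc | hh | cJR | cSc; R -> cc | cJR

Unit productions: F->R, J->F.
Unit pairs (A ⇒* B via units): (F,R), (J,F), (J,R).
S: inherits non-unit rules of {S} → JR | c.
F: inherits non-unit rules of {F, R} → c | cJR | cSc | cc.
J: inherits non-unit rules of {F, J, R} → JJ | c | cJR | cSc | cc | hh.
R: inherits non-unit rules of {R} → cJR | cc.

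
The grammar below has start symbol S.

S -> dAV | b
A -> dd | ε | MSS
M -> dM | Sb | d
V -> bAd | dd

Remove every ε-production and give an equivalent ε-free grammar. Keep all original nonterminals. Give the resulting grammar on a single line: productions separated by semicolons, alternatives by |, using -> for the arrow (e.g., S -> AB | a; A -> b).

S -> b | dV | dAV; A -> dd | MSS; M -> d | Sb | dM; V -> bd | dd | bAd

Nullable set: {A}.
S -> dAV: A nullable, giving dAV | dV.
Drop A -> ε.
V -> bAd: A nullable, giving bAd | bd.
Unchanged (no nullable symbols): S -> b; A -> MSS; A -> dd; M -> Sb; M -> d; M -> dM; V -> dd.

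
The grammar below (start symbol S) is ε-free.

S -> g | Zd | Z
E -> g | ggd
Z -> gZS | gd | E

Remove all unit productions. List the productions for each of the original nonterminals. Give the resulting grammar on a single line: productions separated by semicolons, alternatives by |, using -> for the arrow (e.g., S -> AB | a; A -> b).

Unit productions: S->Z, Z->E.
Unit pairs (A ⇒* B via units): (S,E), (S,Z), (Z,E).
S: inherits non-unit rules of {E, S, Z} → Zd | g | gZS | gd | ggd.
E: inherits non-unit rules of {E} → g | ggd.
Z: inherits non-unit rules of {E, Z} → g | gZS | gd | ggd.

S -> g | Zd | gd | gZS | ggd; E -> g | ggd; Z -> g | gd | gZS | ggd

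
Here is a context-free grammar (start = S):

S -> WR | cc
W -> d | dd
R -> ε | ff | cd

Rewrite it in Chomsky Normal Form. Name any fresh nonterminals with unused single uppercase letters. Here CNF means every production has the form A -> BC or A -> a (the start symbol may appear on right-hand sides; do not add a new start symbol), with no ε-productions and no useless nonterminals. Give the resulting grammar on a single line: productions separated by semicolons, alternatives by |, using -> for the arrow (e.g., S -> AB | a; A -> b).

Nullable: {R}; after ε-elimination: S -> W | WR | cc; R -> cd | ff; W -> d | dd.
After unit-elimination: S -> d | WR | cc | dd; R -> cd | ff; W -> d | dd.
TERM: introduce A -> c, B -> d, C -> f and substitute in every rule of length ≥2.

S -> d | AA | BB | WR; A -> c; B -> d; C -> f; R -> AB | CC; W -> d | BB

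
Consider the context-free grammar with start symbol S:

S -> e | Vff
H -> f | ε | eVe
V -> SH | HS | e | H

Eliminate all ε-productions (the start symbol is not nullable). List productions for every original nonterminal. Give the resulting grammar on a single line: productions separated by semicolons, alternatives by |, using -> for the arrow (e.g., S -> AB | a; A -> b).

Nullable set: {H, V}.
S -> Vff: V nullable, giving Vff | ff.
Drop H -> ε.
H -> eVe: V nullable, giving eVe | ee.
V -> H: H nullable, giving H.
V -> HS: H nullable, giving HS | S.
V -> SH: H nullable, giving S | SH.
Unchanged (no nullable symbols): S -> e; H -> f; V -> e.

S -> e | ff | Vff; H -> f | ee | eVe; V -> H | S | e | HS | SH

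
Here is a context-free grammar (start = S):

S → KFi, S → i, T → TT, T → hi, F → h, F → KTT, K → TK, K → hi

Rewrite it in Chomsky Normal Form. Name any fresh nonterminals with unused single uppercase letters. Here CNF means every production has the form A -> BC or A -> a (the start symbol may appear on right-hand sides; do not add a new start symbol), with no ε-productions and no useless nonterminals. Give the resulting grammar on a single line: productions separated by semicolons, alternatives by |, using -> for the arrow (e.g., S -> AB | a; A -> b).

No ε-productions.
No unit productions to eliminate.
TERM: introduce A -> h, B -> i and substitute in every rule of length ≥2.
BIN: F -> KTT becomes F -> KC, C -> TT; S -> KFB becomes S -> KD, D -> FB.

S -> i | KD; A -> h; B -> i; C -> TT; D -> FB; F -> h | KC; K -> AB | TK; T -> AB | TT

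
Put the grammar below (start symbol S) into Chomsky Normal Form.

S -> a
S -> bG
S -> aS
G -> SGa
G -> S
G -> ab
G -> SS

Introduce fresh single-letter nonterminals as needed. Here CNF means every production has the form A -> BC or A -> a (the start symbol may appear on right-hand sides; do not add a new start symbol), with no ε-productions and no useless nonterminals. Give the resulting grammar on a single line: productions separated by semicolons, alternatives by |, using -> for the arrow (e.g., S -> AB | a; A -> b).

No ε-productions.
After unit-elimination: S -> a | aS | bG; G -> a | SS | aS | ab | bG | SGa.
TERM: introduce A -> a, B -> b and substitute in every rule of length ≥2.
BIN: G -> SGA becomes G -> SC, C -> GA.

S -> a | AS | BG; A -> a; B -> b; C -> GA; G -> a | AB | AS | BG | SC | SS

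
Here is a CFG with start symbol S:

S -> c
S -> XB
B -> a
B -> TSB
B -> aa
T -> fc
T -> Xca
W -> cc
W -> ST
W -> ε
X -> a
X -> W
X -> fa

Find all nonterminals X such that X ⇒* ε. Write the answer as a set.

Directly nullable (have an ε-rule): {W}.
X is nullable via X -> W (every symbol on the right is already known nullable).
Not nullable: B, S, T — each has a terminal in every rule's right-hand side or depends on a non-nullable symbol.

{W, X}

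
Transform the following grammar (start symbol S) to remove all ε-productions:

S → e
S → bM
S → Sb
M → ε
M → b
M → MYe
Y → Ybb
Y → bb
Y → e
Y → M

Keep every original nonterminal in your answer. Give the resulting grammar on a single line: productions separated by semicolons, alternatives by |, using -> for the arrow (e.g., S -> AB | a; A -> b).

Nullable set: {M, Y}.
S -> bM: M nullable, giving b | bM.
Drop M -> ε.
M -> MYe: M, Y nullable, giving MYe | Me | Ye | e.
Y -> M: M nullable, giving M.
Y -> Ybb: Y nullable, giving Ybb | bb.
Unchanged (no nullable symbols): S -> Sb; S -> e; M -> b; Y -> bb; Y -> e.

S -> b | e | Sb | bM; M -> b | e | Me | Ye | MYe; Y -> M | e | bb | Ybb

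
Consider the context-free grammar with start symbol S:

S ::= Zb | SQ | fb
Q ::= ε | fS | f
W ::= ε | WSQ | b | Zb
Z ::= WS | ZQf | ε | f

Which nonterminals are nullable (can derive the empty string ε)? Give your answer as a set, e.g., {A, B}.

Directly nullable (have an ε-rule): {Q, W, Z}.
Not nullable: S — each has a terminal in every rule's right-hand side or depends on a non-nullable symbol.

{Q, W, Z}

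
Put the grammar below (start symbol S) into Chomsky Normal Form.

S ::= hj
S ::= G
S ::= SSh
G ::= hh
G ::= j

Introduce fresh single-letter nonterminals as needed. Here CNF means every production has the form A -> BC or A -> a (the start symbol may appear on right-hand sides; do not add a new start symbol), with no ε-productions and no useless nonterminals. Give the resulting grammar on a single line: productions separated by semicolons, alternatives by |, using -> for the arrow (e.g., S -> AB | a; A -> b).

S -> j | AA | AB | SC; A -> h; B -> j; C -> SA

No ε-productions.
After unit-elimination: S -> j | hh | hj | SSh; G -> j | hh.
TERM: introduce A -> h, B -> j and substitute in every rule of length ≥2.
BIN: S -> SSA becomes S -> SC, C -> SA.
Drop unreachable/unproductive: G.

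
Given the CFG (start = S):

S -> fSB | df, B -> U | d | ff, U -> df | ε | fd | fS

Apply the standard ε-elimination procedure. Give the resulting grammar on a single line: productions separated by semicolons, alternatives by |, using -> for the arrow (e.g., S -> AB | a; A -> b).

S -> df | fS | fSB; B -> U | d | ff; U -> df | fS | fd

Nullable set: {B, U}.
S -> fSB: B nullable, giving fS | fSB.
B -> U: U nullable, giving U.
Drop U -> ε.
Unchanged (no nullable symbols): S -> df; B -> d; B -> ff; U -> df; U -> fS; U -> fd.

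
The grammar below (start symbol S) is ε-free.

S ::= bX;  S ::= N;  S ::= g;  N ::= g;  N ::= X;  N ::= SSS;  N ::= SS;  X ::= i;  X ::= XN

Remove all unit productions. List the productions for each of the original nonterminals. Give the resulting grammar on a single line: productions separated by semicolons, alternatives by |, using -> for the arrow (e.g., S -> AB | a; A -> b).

Unit productions: N->X, S->N.
Unit pairs (A ⇒* B via units): (N,X), (S,N), (S,X).
S: inherits non-unit rules of {N, S, X} → SS | SSS | XN | bX | g | i.
N: inherits non-unit rules of {N, X} → SS | SSS | XN | g | i.
X: inherits non-unit rules of {X} → XN | i.

S -> g | i | SS | XN | bX | SSS; N -> g | i | SS | XN | SSS; X -> i | XN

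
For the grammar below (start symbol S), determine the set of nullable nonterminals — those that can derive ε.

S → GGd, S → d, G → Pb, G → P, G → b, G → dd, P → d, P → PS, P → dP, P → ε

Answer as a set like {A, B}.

{G, P}

Directly nullable (have an ε-rule): {P}.
G is nullable via G -> P (every symbol on the right is already known nullable).
Not nullable: S — each has a terminal in every rule's right-hand side or depends on a non-nullable symbol.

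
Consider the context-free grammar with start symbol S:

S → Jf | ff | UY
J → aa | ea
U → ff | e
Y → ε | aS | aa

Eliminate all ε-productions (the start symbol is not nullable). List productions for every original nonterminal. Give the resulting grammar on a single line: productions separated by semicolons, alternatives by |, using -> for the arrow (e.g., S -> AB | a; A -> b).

S -> U | Jf | UY | ff; J -> aa | ea; U -> e | ff; Y -> aS | aa

Nullable set: {Y}.
S -> UY: Y nullable, giving U | UY.
Drop Y -> ε.
Unchanged (no nullable symbols): S -> Jf; S -> ff; J -> aa; J -> ea; U -> e; U -> ff; Y -> aS; Y -> aa.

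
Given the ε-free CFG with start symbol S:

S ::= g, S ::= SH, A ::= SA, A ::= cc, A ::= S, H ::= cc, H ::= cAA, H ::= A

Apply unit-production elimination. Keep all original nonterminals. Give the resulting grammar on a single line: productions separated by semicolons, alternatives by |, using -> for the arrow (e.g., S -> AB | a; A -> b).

Unit productions: A->S, H->A.
Unit pairs (A ⇒* B via units): (A,S), (H,A), (H,S).
S: inherits non-unit rules of {S} → SH | g.
A: inherits non-unit rules of {A, S} → SA | SH | cc | g.
H: inherits non-unit rules of {A, H, S} → SA | SH | cAA | cc | g.

S -> g | SH; A -> g | SA | SH | cc; H -> g | SA | SH | cc | cAA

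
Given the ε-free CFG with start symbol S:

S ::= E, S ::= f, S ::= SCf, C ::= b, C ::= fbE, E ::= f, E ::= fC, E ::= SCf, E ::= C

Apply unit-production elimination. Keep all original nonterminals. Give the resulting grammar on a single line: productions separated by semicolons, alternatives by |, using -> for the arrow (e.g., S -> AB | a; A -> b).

Unit productions: E->C, S->E.
Unit pairs (A ⇒* B via units): (E,C), (S,C), (S,E).
S: inherits non-unit rules of {C, E, S} → SCf | b | f | fC | fbE.
C: inherits non-unit rules of {C} → b | fbE.
E: inherits non-unit rules of {C, E} → SCf | b | f | fC | fbE.

S -> b | f | fC | SCf | fbE; C -> b | fbE; E -> b | f | fC | SCf | fbE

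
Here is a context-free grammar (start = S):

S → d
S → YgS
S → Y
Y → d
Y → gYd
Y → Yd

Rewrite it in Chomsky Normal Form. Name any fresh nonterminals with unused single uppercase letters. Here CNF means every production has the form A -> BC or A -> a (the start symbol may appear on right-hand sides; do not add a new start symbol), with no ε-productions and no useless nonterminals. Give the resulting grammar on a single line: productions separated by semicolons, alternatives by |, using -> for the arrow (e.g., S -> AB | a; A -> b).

No ε-productions.
After unit-elimination: S -> d | Yd | YgS | gYd; Y -> d | Yd | gYd.
TERM: introduce A -> d, B -> g and substitute in every rule of length ≥2.
BIN: S -> BYA becomes S -> BC, C -> YA; S -> YBS becomes S -> YD, D -> BS; Y -> BYA becomes Y -> BE, E -> YA.

S -> d | BC | YA | YD; A -> d; B -> g; C -> YA; D -> BS; E -> YA; Y -> d | BE | YA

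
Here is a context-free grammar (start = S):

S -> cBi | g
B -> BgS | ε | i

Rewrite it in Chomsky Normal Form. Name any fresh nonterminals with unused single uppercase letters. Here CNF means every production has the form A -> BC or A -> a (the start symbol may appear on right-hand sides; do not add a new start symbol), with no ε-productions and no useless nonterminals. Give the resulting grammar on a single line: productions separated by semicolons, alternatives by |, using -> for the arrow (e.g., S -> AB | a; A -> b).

Nullable: {B}; after ε-elimination: S -> g | ci | cBi; B -> i | gS | BgS.
No unit productions to eliminate.
TERM: introduce C -> c, A -> g, D -> i and substitute in every rule of length ≥2.
BIN: B -> BAS becomes B -> BE, E -> AS; S -> CBD becomes S -> CF, F -> BD.

S -> g | CD | CF; A -> g; B -> i | AS | BE; C -> c; D -> i; E -> AS; F -> BD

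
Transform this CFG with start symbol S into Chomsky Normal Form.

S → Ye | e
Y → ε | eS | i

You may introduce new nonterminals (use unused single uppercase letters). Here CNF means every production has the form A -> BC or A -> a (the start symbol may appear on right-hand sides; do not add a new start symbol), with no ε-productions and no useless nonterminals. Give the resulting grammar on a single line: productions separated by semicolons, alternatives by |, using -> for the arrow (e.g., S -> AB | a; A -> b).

S -> e | YA; A -> e; Y -> i | AS

Nullable: {Y}; after ε-elimination: S -> e | Ye; Y -> i | eS.
No unit productions to eliminate.
TERM: introduce A -> e and substitute in every rule of length ≥2.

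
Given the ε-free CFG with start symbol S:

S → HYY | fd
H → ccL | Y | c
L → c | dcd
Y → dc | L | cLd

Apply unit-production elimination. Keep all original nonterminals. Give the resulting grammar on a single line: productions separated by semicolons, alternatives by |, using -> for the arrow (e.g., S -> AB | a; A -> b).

Unit productions: H->Y, Y->L.
Unit pairs (A ⇒* B via units): (H,L), (H,Y), (Y,L).
S: inherits non-unit rules of {S} → HYY | fd.
H: inherits non-unit rules of {H, L, Y} → c | cLd | ccL | dc | dcd.
L: inherits non-unit rules of {L} → c | dcd.
Y: inherits non-unit rules of {L, Y} → c | cLd | dc | dcd.

S -> fd | HYY; H -> c | dc | cLd | ccL | dcd; L -> c | dcd; Y -> c | dc | cLd | dcd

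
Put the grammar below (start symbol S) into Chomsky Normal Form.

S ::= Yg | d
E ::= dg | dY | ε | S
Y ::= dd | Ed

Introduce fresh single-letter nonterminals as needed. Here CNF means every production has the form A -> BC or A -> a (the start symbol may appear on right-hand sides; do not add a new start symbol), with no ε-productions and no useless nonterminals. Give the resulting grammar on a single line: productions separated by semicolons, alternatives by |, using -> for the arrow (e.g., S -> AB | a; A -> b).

S -> d | YA; A -> g; B -> d; E -> d | BA | BY | YA; Y -> d | BB | EB

Nullable: {E}; after ε-elimination: S -> d | Yg; E -> S | dY | dg; Y -> d | Ed | dd.
After unit-elimination: S -> d | Yg; E -> d | Yg | dY | dg; Y -> d | Ed | dd.
TERM: introduce B -> d, A -> g and substitute in every rule of length ≥2.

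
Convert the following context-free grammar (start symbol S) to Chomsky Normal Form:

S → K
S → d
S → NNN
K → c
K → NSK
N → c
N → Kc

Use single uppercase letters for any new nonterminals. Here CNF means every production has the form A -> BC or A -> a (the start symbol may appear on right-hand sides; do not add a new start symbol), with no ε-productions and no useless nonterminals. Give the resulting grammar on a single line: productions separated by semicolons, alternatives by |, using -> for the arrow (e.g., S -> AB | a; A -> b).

No ε-productions.
After unit-elimination: S -> c | d | NNN | NSK; K -> c | NSK; N -> c | Kc.
TERM: introduce A -> c and substitute in every rule of length ≥2.
BIN: K -> NSK becomes K -> NB, B -> SK; S -> NNN becomes S -> NC, C -> NN; S -> NSK becomes S -> ND, D -> SK.

S -> c | d | NC | ND; A -> c; B -> SK; C -> NN; D -> SK; K -> c | NB; N -> c | KA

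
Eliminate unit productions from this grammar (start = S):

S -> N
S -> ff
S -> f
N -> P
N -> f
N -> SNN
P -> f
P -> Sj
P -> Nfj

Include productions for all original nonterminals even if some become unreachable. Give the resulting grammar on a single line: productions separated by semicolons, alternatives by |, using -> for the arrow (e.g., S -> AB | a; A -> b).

Unit productions: N->P, S->N.
Unit pairs (A ⇒* B via units): (N,P), (S,N), (S,P).
S: inherits non-unit rules of {N, P, S} → Nfj | SNN | Sj | f | ff.
N: inherits non-unit rules of {N, P} → Nfj | SNN | Sj | f.
P: inherits non-unit rules of {P} → Nfj | Sj | f.

S -> f | Sj | ff | Nfj | SNN; N -> f | Sj | Nfj | SNN; P -> f | Sj | Nfj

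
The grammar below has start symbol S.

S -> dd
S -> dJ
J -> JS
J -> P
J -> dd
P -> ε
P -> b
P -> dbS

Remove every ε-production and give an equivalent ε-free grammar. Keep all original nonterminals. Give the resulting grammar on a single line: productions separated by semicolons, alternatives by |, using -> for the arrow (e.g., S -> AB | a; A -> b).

Nullable set: {J, P}.
S -> dJ: J nullable, giving d | dJ.
J -> JS: J nullable, giving JS | S.
J -> P: P nullable, giving P.
Drop P -> ε.
Unchanged (no nullable symbols): S -> dd; J -> dd; P -> b; P -> dbS.

S -> d | dJ | dd; J -> P | S | JS | dd; P -> b | dbS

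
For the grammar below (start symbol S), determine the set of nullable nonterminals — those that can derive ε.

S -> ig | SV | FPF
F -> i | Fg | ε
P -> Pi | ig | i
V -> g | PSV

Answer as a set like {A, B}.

{F}

Directly nullable (have an ε-rule): {F}.
Not nullable: P, S, V — each has a terminal in every rule's right-hand side or depends on a non-nullable symbol.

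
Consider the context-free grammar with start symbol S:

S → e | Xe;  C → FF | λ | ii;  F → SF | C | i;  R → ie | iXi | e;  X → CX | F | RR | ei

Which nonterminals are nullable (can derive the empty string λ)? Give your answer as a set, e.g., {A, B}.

{C, F, X}

Directly nullable (have an ε-rule): {C}.
F is nullable via F -> C (every symbol on the right is already known nullable).
X is nullable via X -> F (every symbol on the right is already known nullable).
Not nullable: R, S — each has a terminal in every rule's right-hand side or depends on a non-nullable symbol.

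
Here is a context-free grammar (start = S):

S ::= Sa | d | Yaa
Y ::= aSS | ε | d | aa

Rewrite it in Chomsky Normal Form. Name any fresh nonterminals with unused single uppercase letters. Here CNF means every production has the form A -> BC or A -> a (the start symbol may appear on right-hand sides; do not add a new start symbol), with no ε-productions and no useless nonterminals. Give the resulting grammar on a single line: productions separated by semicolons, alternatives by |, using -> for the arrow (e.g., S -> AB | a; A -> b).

S -> d | AA | SA | YB; A -> a; B -> AA; C -> SS; Y -> d | AA | AC

Nullable: {Y}; after ε-elimination: S -> d | Sa | aa | Yaa; Y -> d | aa | aSS.
No unit productions to eliminate.
TERM: introduce A -> a and substitute in every rule of length ≥2.
BIN: S -> YAA becomes S -> YB, B -> AA; Y -> ASS becomes Y -> AC, C -> SS.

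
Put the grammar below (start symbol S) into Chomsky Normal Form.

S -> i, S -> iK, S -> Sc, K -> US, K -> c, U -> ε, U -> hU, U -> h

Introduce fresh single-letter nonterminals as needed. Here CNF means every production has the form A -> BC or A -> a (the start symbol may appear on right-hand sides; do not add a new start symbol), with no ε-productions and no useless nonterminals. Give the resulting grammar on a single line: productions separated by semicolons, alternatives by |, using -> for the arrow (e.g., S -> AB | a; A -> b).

S -> i | BK | SA; A -> c; B -> i; C -> h; K -> c | i | BK | SA | US; U -> h | CU

Nullable: {U}; after ε-elimination: S -> i | Sc | iK; K -> S | c | US; U -> h | hU.
After unit-elimination: S -> i | Sc | iK; K -> c | i | Sc | US | iK; U -> h | hU.
TERM: introduce A -> c, C -> h, B -> i and substitute in every rule of length ≥2.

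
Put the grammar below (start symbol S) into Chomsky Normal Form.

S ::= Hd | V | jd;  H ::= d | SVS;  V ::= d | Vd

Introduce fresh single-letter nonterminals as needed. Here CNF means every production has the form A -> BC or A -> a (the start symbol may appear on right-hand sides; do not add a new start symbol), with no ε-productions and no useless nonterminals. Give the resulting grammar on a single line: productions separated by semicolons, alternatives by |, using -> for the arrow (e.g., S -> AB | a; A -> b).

S -> d | BA | HA | VA; A -> d; B -> j; C -> VS; H -> d | SC; V -> d | VA

No ε-productions.
After unit-elimination: S -> d | Hd | Vd | jd; H -> d | SVS; V -> d | Vd.
TERM: introduce A -> d, B -> j and substitute in every rule of length ≥2.
BIN: H -> SVS becomes H -> SC, C -> VS.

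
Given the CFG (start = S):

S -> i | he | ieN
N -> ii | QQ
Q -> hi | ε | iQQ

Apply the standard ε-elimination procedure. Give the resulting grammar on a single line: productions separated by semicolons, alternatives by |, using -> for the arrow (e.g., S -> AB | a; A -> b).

S -> i | he | ie | ieN; N -> Q | QQ | ii; Q -> i | hi | iQ | iQQ

Nullable set: {N, Q}.
S -> ieN: N nullable, giving ie | ieN.
N -> QQ: Q, Q nullable, giving Q | QQ.
Drop Q -> ε.
Q -> iQQ: Q, Q nullable, giving i | iQ | iQQ.
Unchanged (no nullable symbols): S -> he; S -> i; N -> ii; Q -> hi.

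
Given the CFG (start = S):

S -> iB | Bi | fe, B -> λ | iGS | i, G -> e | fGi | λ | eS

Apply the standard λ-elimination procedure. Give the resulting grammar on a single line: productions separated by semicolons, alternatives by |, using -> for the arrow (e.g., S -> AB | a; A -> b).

Nullable set: {B, G}.
S -> Bi: B nullable, giving Bi | i.
S -> iB: B nullable, giving i | iB.
Drop B -> λ.
B -> iGS: G nullable, giving iGS | iS.
Drop G -> λ.
G -> fGi: G nullable, giving fGi | fi.
Unchanged (no nullable symbols): S -> fe; B -> i; G -> e; G -> eS.

S -> i | Bi | fe | iB; B -> i | iS | iGS; G -> e | eS | fi | fGi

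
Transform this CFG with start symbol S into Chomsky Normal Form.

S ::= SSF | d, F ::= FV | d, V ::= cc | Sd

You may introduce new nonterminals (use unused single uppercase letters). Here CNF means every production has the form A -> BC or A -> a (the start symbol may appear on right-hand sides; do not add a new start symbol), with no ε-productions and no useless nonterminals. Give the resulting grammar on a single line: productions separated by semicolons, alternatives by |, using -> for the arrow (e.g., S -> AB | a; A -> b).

S -> d | SC; A -> d; B -> c; C -> SF; F -> d | FV; V -> BB | SA

No ε-productions.
No unit productions to eliminate.
TERM: introduce B -> c, A -> d and substitute in every rule of length ≥2.
BIN: S -> SSF becomes S -> SC, C -> SF.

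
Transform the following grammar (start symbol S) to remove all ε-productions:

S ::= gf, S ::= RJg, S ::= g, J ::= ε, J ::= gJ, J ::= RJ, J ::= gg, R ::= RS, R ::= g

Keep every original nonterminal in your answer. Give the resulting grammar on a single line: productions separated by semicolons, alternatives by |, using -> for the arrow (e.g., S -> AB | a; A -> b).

Nullable set: {J}.
S -> RJg: J nullable, giving RJg | Rg.
Drop J -> ε.
J -> RJ: J nullable, giving R | RJ.
J -> gJ: J nullable, giving g | gJ.
Unchanged (no nullable symbols): S -> g; S -> gf; J -> gg; R -> RS; R -> g.

S -> g | Rg | gf | RJg; J -> R | g | RJ | gJ | gg; R -> g | RS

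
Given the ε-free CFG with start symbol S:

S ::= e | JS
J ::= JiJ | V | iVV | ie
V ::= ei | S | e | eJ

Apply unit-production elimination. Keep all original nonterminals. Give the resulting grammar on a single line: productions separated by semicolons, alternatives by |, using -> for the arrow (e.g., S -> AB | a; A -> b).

Unit productions: J->V, V->S.
Unit pairs (A ⇒* B via units): (J,S), (J,V), (V,S).
S: inherits non-unit rules of {S} → JS | e.
J: inherits non-unit rules of {J, S, V} → JS | JiJ | e | eJ | ei | iVV | ie.
V: inherits non-unit rules of {S, V} → JS | e | eJ | ei.

S -> e | JS; J -> e | JS | eJ | ei | ie | JiJ | iVV; V -> e | JS | eJ | ei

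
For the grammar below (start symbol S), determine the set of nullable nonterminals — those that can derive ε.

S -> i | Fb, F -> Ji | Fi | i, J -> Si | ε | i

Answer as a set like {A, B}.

Directly nullable (have an ε-rule): {J}.
Not nullable: F, S — each has a terminal in every rule's right-hand side or depends on a non-nullable symbol.

{J}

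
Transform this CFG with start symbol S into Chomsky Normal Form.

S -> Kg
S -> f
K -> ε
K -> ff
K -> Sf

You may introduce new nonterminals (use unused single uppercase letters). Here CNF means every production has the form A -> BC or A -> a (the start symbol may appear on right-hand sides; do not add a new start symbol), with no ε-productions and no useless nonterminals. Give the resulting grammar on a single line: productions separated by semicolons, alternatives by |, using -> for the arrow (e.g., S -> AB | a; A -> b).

Nullable: {K}; after ε-elimination: S -> f | g | Kg; K -> Sf | ff.
No unit productions to eliminate.
TERM: introduce A -> f, B -> g and substitute in every rule of length ≥2.

S -> f | g | KB; A -> f; B -> g; K -> AA | SA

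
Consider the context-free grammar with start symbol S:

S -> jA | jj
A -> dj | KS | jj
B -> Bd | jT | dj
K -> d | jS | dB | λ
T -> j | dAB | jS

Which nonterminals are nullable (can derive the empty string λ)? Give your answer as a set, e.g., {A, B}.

Directly nullable (have an ε-rule): {K}.
Not nullable: A, B, S, T — each has a terminal in every rule's right-hand side or depends on a non-nullable symbol.

{K}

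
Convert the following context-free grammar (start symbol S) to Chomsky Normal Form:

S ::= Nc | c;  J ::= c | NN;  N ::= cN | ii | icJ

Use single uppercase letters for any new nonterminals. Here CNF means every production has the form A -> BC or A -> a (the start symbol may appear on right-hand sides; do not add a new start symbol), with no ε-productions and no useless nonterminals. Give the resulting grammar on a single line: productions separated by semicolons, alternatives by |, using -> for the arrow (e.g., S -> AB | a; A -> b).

No ε-productions.
No unit productions to eliminate.
TERM: introduce A -> c, B -> i and substitute in every rule of length ≥2.
BIN: N -> BAJ becomes N -> BC, C -> AJ.

S -> c | NA; A -> c; B -> i; C -> AJ; J -> c | NN; N -> AN | BB | BC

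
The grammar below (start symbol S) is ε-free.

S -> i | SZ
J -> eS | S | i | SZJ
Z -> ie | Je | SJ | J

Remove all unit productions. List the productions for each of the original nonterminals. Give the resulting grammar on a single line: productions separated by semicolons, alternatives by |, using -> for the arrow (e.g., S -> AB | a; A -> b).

S -> i | SZ; J -> i | SZ | eS | SZJ; Z -> i | Je | SJ | SZ | eS | ie | SZJ

Unit productions: J->S, Z->J.
Unit pairs (A ⇒* B via units): (J,S), (Z,J), (Z,S).
S: inherits non-unit rules of {S} → SZ | i.
J: inherits non-unit rules of {J, S} → SZ | SZJ | eS | i.
Z: inherits non-unit rules of {J, S, Z} → Je | SJ | SZ | SZJ | eS | i | ie.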